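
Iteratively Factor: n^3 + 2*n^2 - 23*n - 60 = (n - 5)*(n^2 + 7*n + 12) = (n - 5)*(n + 4)*(n + 3)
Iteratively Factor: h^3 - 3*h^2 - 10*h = (h + 2)*(h^2 - 5*h) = h*(h + 2)*(h - 5)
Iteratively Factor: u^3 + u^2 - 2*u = (u + 2)*(u^2 - u) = (u - 1)*(u + 2)*(u)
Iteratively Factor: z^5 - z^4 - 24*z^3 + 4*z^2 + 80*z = (z + 2)*(z^4 - 3*z^3 - 18*z^2 + 40*z) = (z - 5)*(z + 2)*(z^3 + 2*z^2 - 8*z) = z*(z - 5)*(z + 2)*(z^2 + 2*z - 8) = z*(z - 5)*(z + 2)*(z + 4)*(z - 2)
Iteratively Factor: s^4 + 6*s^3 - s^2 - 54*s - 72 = (s + 2)*(s^3 + 4*s^2 - 9*s - 36) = (s + 2)*(s + 4)*(s^2 - 9) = (s - 3)*(s + 2)*(s + 4)*(s + 3)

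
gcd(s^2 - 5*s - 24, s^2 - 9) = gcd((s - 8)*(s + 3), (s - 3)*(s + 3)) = s + 3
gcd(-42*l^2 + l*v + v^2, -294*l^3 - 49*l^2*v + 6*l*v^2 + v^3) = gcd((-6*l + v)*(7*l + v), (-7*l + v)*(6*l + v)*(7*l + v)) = 7*l + v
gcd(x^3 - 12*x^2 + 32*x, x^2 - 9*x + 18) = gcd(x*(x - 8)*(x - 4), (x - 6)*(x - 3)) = 1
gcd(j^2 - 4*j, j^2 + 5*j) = j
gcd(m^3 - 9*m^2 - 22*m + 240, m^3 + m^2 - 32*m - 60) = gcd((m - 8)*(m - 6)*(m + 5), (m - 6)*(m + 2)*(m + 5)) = m^2 - m - 30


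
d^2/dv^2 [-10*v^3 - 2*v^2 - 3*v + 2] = -60*v - 4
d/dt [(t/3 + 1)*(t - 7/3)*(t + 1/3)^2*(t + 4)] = 5*t^4/3 + 64*t^3/9 - 10*t^2/9 - 1640*t/81 - 517/81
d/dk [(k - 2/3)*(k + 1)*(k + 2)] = k*(9*k + 14)/3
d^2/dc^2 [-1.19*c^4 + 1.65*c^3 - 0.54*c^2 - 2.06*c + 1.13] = -14.28*c^2 + 9.9*c - 1.08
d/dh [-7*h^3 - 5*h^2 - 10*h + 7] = -21*h^2 - 10*h - 10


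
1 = 1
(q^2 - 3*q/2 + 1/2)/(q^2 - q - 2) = (-q^2 + 3*q/2 - 1/2)/(-q^2 + q + 2)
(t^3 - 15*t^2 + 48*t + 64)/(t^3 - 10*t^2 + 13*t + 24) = (t - 8)/(t - 3)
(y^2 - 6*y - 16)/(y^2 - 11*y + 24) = (y + 2)/(y - 3)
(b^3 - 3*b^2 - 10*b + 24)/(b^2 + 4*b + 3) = (b^2 - 6*b + 8)/(b + 1)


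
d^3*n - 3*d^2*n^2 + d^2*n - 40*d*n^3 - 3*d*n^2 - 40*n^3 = (d - 8*n)*(d + 5*n)*(d*n + n)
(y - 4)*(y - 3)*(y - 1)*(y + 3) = y^4 - 5*y^3 - 5*y^2 + 45*y - 36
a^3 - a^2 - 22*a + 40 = (a - 4)*(a - 2)*(a + 5)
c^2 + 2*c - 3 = (c - 1)*(c + 3)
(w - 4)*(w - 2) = w^2 - 6*w + 8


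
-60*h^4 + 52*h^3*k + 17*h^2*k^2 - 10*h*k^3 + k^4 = (-6*h + k)*(-5*h + k)*(-h + k)*(2*h + k)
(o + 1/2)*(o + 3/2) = o^2 + 2*o + 3/4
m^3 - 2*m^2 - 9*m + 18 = (m - 3)*(m - 2)*(m + 3)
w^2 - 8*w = w*(w - 8)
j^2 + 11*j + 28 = (j + 4)*(j + 7)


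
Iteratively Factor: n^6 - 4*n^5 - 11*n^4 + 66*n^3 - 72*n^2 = (n + 4)*(n^5 - 8*n^4 + 21*n^3 - 18*n^2) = (n - 3)*(n + 4)*(n^4 - 5*n^3 + 6*n^2) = (n - 3)*(n - 2)*(n + 4)*(n^3 - 3*n^2) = n*(n - 3)*(n - 2)*(n + 4)*(n^2 - 3*n) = n^2*(n - 3)*(n - 2)*(n + 4)*(n - 3)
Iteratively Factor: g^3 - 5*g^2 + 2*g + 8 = (g - 4)*(g^2 - g - 2) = (g - 4)*(g - 2)*(g + 1)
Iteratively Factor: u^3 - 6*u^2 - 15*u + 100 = (u - 5)*(u^2 - u - 20) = (u - 5)*(u + 4)*(u - 5)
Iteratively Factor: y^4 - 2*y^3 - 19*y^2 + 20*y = (y + 4)*(y^3 - 6*y^2 + 5*y) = (y - 5)*(y + 4)*(y^2 - y) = (y - 5)*(y - 1)*(y + 4)*(y)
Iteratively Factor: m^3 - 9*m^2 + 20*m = (m - 5)*(m^2 - 4*m) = (m - 5)*(m - 4)*(m)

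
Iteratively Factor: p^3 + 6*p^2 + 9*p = (p)*(p^2 + 6*p + 9) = p*(p + 3)*(p + 3)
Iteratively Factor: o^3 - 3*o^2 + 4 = (o - 2)*(o^2 - o - 2) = (o - 2)^2*(o + 1)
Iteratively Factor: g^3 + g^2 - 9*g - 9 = (g + 1)*(g^2 - 9) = (g + 1)*(g + 3)*(g - 3)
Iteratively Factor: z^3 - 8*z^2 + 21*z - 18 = (z - 3)*(z^2 - 5*z + 6) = (z - 3)*(z - 2)*(z - 3)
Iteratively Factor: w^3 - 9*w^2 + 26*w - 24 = (w - 2)*(w^2 - 7*w + 12) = (w - 3)*(w - 2)*(w - 4)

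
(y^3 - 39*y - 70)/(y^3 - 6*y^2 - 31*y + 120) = (y^2 - 5*y - 14)/(y^2 - 11*y + 24)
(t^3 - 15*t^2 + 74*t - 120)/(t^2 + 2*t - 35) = (t^2 - 10*t + 24)/(t + 7)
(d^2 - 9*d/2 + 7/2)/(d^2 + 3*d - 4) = (d - 7/2)/(d + 4)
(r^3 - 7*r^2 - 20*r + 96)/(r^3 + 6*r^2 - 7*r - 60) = (r - 8)/(r + 5)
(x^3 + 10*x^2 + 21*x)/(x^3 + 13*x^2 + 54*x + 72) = x*(x + 7)/(x^2 + 10*x + 24)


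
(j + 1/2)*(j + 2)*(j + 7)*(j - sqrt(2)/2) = j^4 - sqrt(2)*j^3/2 + 19*j^3/2 - 19*sqrt(2)*j^2/4 + 37*j^2/2 - 37*sqrt(2)*j/4 + 7*j - 7*sqrt(2)/2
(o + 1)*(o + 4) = o^2 + 5*o + 4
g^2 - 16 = (g - 4)*(g + 4)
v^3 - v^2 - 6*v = v*(v - 3)*(v + 2)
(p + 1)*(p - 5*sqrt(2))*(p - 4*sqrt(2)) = p^3 - 9*sqrt(2)*p^2 + p^2 - 9*sqrt(2)*p + 40*p + 40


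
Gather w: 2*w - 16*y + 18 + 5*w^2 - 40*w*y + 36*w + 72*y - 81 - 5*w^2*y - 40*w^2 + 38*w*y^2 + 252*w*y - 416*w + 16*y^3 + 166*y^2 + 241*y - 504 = w^2*(-5*y - 35) + w*(38*y^2 + 212*y - 378) + 16*y^3 + 166*y^2 + 297*y - 567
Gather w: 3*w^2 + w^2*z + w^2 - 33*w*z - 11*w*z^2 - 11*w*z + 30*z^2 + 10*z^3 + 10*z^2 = w^2*(z + 4) + w*(-11*z^2 - 44*z) + 10*z^3 + 40*z^2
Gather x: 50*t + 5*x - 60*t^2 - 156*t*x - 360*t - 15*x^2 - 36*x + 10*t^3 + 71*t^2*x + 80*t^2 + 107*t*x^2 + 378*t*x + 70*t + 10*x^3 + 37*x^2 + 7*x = 10*t^3 + 20*t^2 - 240*t + 10*x^3 + x^2*(107*t + 22) + x*(71*t^2 + 222*t - 24)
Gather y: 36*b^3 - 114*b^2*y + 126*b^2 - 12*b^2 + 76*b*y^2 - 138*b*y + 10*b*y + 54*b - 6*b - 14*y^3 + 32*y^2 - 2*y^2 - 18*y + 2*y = 36*b^3 + 114*b^2 + 48*b - 14*y^3 + y^2*(76*b + 30) + y*(-114*b^2 - 128*b - 16)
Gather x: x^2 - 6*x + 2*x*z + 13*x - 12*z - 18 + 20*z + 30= x^2 + x*(2*z + 7) + 8*z + 12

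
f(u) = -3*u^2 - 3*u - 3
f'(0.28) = -4.68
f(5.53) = -111.33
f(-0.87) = -2.66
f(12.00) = -471.00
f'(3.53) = -24.18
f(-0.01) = -2.97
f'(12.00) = -75.00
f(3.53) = -50.97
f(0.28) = -4.08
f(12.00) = -471.00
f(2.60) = -31.08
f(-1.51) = -5.31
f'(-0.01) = -2.94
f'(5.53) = -36.18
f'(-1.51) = 6.06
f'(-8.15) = 45.90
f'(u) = -6*u - 3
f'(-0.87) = 2.22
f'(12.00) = -75.00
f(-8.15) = -177.82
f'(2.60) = -18.60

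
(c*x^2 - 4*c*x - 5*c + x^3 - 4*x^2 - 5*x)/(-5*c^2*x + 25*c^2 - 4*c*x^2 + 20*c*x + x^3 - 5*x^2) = (x + 1)/(-5*c + x)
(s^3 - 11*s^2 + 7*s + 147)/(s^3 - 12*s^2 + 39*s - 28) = (s^2 - 4*s - 21)/(s^2 - 5*s + 4)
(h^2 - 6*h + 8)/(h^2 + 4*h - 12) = (h - 4)/(h + 6)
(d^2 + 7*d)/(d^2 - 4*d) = (d + 7)/(d - 4)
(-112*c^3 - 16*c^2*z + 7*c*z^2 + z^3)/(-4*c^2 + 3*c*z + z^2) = (-28*c^2 + 3*c*z + z^2)/(-c + z)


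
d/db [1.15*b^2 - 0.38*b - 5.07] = 2.3*b - 0.38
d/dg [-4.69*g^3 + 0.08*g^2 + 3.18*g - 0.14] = -14.07*g^2 + 0.16*g + 3.18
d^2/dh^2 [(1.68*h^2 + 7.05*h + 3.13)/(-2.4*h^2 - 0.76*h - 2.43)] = (-75.08736*h^3 - 49.38624*h^2 + 212.43888*h + 39.09196)/(13.824*h^6 + 13.1328*h^5 + 46.14912*h^4 + 27.032896*h^3 + 46.725984*h^2 + 13.463172*h + 14.348907)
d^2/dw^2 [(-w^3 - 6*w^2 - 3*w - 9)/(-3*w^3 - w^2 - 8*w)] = 2*(51*w^6 + 9*w^5 + 81*w^4 + 163*w^3 + 675*w^2 + 216*w + 576)/(w^3*(27*w^6 + 27*w^5 + 225*w^4 + 145*w^3 + 600*w^2 + 192*w + 512))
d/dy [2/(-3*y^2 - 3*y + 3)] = 2*(2*y + 1)/(3*(y^2 + y - 1)^2)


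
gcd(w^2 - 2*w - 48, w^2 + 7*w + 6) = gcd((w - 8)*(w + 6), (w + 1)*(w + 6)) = w + 6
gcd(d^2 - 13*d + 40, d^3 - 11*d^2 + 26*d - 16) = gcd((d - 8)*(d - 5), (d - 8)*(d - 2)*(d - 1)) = d - 8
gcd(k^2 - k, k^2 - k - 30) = 1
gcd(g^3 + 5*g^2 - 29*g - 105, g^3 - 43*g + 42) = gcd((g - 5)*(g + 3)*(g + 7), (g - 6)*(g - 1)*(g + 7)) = g + 7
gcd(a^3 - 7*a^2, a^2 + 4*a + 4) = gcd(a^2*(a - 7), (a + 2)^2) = 1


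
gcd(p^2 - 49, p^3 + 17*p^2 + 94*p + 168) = p + 7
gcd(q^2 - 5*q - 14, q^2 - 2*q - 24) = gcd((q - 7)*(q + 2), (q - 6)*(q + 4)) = 1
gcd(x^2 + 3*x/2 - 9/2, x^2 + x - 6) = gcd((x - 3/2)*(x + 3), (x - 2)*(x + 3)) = x + 3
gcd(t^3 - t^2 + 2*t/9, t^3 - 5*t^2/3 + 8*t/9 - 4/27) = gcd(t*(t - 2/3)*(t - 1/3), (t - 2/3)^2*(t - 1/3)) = t^2 - t + 2/9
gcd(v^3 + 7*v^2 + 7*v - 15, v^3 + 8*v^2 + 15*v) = v^2 + 8*v + 15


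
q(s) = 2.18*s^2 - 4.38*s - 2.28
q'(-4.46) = -23.83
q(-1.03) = 4.54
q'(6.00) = 21.78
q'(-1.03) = -8.87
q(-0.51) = 0.52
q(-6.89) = 131.39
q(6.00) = 49.92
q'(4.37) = 14.67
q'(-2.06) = -13.36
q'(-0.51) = -6.60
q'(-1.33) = -10.18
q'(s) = 4.36*s - 4.38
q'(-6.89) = -34.42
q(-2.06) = 15.99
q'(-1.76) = -12.05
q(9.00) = 134.88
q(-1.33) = 7.40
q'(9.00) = 34.86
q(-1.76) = 12.18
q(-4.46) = 60.62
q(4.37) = 20.21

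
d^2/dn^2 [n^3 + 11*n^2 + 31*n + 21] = 6*n + 22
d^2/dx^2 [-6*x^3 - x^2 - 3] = -36*x - 2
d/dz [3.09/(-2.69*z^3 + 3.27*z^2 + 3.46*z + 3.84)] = (24.9363*z^2 - 20.2086*z - 10.6914)/(-2.69*z^3 + 3.27*z^2 + 3.46*z + 3.84)^2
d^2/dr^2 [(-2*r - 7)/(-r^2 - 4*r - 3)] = 2*(4*(r + 2)^2*(2*r + 7) - 3*(2*r + 5)*(r^2 + 4*r + 3))/(r^2 + 4*r + 3)^3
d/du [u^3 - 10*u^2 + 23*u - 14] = 3*u^2 - 20*u + 23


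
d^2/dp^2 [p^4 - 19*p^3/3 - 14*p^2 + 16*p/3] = 12*p^2 - 38*p - 28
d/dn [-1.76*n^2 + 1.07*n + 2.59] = 1.07 - 3.52*n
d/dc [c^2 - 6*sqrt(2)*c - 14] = 2*c - 6*sqrt(2)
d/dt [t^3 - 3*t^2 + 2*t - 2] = 3*t^2 - 6*t + 2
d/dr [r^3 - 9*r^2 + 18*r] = 3*r^2 - 18*r + 18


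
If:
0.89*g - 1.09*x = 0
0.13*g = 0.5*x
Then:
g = 0.00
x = 0.00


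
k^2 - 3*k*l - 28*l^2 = (k - 7*l)*(k + 4*l)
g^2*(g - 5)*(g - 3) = g^4 - 8*g^3 + 15*g^2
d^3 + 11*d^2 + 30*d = d*(d + 5)*(d + 6)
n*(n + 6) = n^2 + 6*n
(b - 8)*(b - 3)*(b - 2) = b^3 - 13*b^2 + 46*b - 48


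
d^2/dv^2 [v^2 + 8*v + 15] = 2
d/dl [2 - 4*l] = -4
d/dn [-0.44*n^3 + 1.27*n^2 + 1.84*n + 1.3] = -1.32*n^2 + 2.54*n + 1.84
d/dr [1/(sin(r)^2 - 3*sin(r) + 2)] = (3 - 2*sin(r))*cos(r)/(sin(r)^2 - 3*sin(r) + 2)^2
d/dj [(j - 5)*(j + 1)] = 2*j - 4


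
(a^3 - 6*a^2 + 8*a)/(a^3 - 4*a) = (a - 4)/(a + 2)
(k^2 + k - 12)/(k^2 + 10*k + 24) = (k - 3)/(k + 6)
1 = 1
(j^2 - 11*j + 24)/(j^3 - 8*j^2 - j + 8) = (j - 3)/(j^2 - 1)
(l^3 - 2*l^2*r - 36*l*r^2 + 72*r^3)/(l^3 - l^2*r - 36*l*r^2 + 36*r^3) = (-l + 2*r)/(-l + r)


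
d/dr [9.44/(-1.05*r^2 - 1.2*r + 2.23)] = (19.824*r + 11.328)/(1.05*r^2 + 1.2*r - 2.23)^2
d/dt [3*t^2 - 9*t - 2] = 6*t - 9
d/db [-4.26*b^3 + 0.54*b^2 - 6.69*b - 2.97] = -12.78*b^2 + 1.08*b - 6.69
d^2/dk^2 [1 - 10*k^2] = -20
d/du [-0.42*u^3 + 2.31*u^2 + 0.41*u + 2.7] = -1.26*u^2 + 4.62*u + 0.41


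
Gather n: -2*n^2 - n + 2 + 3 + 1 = -2*n^2 - n + 6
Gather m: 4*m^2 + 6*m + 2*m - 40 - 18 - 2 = 4*m^2 + 8*m - 60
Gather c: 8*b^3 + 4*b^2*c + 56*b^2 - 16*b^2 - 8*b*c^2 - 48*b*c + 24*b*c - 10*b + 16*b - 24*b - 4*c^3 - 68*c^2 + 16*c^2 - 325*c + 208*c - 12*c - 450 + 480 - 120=8*b^3 + 40*b^2 - 18*b - 4*c^3 + c^2*(-8*b - 52) + c*(4*b^2 - 24*b - 129) - 90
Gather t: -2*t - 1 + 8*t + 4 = 6*t + 3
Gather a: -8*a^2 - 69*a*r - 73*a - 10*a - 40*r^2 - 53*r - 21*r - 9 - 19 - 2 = -8*a^2 + a*(-69*r - 83) - 40*r^2 - 74*r - 30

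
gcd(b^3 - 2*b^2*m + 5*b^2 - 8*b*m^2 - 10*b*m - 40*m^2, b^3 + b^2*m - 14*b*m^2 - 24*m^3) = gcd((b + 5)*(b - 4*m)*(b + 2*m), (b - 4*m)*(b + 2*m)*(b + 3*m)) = b^2 - 2*b*m - 8*m^2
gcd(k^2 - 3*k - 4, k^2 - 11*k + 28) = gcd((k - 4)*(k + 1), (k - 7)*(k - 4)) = k - 4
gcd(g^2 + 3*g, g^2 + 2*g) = g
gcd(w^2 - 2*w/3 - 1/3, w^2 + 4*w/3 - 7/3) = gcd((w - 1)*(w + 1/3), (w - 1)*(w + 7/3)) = w - 1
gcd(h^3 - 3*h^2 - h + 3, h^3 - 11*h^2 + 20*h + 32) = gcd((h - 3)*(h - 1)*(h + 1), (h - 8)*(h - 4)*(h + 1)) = h + 1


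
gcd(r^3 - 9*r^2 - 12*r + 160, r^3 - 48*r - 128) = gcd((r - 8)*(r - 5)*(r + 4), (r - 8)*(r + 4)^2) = r^2 - 4*r - 32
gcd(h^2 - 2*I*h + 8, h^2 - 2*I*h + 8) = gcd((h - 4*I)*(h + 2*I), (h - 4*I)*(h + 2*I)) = h^2 - 2*I*h + 8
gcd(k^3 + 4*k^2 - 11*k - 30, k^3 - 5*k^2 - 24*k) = 1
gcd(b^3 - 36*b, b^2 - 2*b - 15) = 1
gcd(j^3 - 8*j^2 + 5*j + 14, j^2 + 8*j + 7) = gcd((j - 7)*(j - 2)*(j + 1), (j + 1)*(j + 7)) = j + 1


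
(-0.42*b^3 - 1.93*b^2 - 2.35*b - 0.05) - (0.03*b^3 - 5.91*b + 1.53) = -0.45*b^3 - 1.93*b^2 + 3.56*b - 1.58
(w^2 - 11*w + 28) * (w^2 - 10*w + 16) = w^4 - 21*w^3 + 154*w^2 - 456*w + 448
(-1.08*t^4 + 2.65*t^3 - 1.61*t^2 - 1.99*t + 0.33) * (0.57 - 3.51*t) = 3.7908*t^5 - 9.9171*t^4 + 7.1616*t^3 + 6.0672*t^2 - 2.2926*t + 0.1881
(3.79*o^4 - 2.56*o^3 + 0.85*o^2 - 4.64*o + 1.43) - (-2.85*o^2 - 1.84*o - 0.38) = 3.79*o^4 - 2.56*o^3 + 3.7*o^2 - 2.8*o + 1.81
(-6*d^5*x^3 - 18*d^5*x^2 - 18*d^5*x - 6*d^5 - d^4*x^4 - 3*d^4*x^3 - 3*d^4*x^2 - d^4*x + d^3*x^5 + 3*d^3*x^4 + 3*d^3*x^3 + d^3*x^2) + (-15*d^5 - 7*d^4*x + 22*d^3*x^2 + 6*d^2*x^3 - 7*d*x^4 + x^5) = -6*d^5*x^3 - 18*d^5*x^2 - 18*d^5*x - 21*d^5 - d^4*x^4 - 3*d^4*x^3 - 3*d^4*x^2 - 8*d^4*x + d^3*x^5 + 3*d^3*x^4 + 3*d^3*x^3 + 23*d^3*x^2 + 6*d^2*x^3 - 7*d*x^4 + x^5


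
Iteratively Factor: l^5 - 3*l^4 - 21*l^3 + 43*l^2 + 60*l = (l - 5)*(l^4 + 2*l^3 - 11*l^2 - 12*l) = (l - 5)*(l - 3)*(l^3 + 5*l^2 + 4*l) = (l - 5)*(l - 3)*(l + 1)*(l^2 + 4*l) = (l - 5)*(l - 3)*(l + 1)*(l + 4)*(l)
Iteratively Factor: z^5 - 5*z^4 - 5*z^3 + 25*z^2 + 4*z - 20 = (z - 1)*(z^4 - 4*z^3 - 9*z^2 + 16*z + 20) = (z - 1)*(z + 1)*(z^3 - 5*z^2 - 4*z + 20) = (z - 1)*(z + 1)*(z + 2)*(z^2 - 7*z + 10) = (z - 5)*(z - 1)*(z + 1)*(z + 2)*(z - 2)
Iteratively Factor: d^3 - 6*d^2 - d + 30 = (d - 3)*(d^2 - 3*d - 10) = (d - 5)*(d - 3)*(d + 2)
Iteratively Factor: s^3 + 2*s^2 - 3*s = (s - 1)*(s^2 + 3*s) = s*(s - 1)*(s + 3)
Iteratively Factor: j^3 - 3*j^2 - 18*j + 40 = (j - 2)*(j^2 - j - 20) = (j - 2)*(j + 4)*(j - 5)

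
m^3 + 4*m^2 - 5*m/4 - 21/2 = (m - 3/2)*(m + 2)*(m + 7/2)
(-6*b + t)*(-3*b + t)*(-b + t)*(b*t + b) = -18*b^4*t - 18*b^4 + 27*b^3*t^2 + 27*b^3*t - 10*b^2*t^3 - 10*b^2*t^2 + b*t^4 + b*t^3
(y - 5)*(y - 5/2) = y^2 - 15*y/2 + 25/2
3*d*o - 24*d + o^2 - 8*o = (3*d + o)*(o - 8)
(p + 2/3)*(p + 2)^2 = p^3 + 14*p^2/3 + 20*p/3 + 8/3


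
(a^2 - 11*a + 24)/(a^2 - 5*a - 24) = (a - 3)/(a + 3)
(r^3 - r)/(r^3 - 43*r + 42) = r*(r + 1)/(r^2 + r - 42)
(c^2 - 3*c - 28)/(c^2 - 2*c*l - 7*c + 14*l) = (c + 4)/(c - 2*l)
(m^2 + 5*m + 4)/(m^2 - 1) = (m + 4)/(m - 1)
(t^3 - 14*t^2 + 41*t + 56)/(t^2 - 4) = (t^3 - 14*t^2 + 41*t + 56)/(t^2 - 4)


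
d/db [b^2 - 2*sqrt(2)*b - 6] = 2*b - 2*sqrt(2)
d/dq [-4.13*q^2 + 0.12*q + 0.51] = 0.12 - 8.26*q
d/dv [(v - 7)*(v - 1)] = 2*v - 8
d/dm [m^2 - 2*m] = 2*m - 2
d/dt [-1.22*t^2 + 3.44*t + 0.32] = 3.44 - 2.44*t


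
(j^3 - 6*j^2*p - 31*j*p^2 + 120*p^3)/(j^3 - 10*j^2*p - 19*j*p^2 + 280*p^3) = (-j + 3*p)/(-j + 7*p)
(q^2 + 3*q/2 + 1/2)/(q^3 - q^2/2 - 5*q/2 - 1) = 1/(q - 2)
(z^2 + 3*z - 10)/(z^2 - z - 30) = (z - 2)/(z - 6)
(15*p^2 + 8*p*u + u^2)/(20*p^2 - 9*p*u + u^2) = (15*p^2 + 8*p*u + u^2)/(20*p^2 - 9*p*u + u^2)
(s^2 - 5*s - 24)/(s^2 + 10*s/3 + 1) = 3*(s - 8)/(3*s + 1)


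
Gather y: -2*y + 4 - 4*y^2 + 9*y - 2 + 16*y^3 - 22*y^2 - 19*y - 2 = 16*y^3 - 26*y^2 - 12*y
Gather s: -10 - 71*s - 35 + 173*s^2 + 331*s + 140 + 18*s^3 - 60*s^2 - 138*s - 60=18*s^3 + 113*s^2 + 122*s + 35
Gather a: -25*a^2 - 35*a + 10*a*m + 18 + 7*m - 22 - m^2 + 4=-25*a^2 + a*(10*m - 35) - m^2 + 7*m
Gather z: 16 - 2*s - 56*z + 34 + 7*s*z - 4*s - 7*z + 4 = -6*s + z*(7*s - 63) + 54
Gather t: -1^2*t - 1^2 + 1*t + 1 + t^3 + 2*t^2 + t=t^3 + 2*t^2 + t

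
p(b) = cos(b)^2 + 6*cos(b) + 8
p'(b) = -2*sin(b)*cos(b) - 6*sin(b)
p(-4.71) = 7.99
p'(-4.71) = -6.00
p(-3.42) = 3.16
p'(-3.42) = -1.12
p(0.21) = 14.82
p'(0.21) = -1.66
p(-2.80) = 3.23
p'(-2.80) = 1.38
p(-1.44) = 8.80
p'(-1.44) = 6.21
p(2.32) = 4.38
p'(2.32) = -3.40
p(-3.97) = 4.40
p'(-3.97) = -3.42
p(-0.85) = 12.40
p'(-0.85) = 5.50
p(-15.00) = 4.02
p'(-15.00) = 2.91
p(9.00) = 3.36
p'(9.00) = -1.72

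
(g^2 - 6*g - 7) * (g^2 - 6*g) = g^4 - 12*g^3 + 29*g^2 + 42*g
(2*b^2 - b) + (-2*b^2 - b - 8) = -2*b - 8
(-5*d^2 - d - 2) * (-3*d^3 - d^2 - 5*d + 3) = 15*d^5 + 8*d^4 + 32*d^3 - 8*d^2 + 7*d - 6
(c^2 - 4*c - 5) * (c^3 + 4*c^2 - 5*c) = c^5 - 26*c^3 + 25*c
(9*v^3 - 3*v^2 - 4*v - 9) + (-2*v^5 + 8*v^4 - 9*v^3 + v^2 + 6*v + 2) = -2*v^5 + 8*v^4 - 2*v^2 + 2*v - 7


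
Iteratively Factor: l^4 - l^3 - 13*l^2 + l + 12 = (l + 1)*(l^3 - 2*l^2 - 11*l + 12) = (l - 1)*(l + 1)*(l^2 - l - 12) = (l - 1)*(l + 1)*(l + 3)*(l - 4)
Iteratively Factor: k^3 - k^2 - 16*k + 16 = (k + 4)*(k^2 - 5*k + 4) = (k - 1)*(k + 4)*(k - 4)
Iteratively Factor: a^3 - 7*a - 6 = (a + 1)*(a^2 - a - 6) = (a + 1)*(a + 2)*(a - 3)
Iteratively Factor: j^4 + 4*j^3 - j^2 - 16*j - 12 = (j + 1)*(j^3 + 3*j^2 - 4*j - 12) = (j + 1)*(j + 2)*(j^2 + j - 6) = (j - 2)*(j + 1)*(j + 2)*(j + 3)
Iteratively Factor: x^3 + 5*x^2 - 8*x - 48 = (x - 3)*(x^2 + 8*x + 16) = (x - 3)*(x + 4)*(x + 4)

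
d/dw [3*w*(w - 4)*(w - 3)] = 9*w^2 - 42*w + 36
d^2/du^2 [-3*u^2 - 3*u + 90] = -6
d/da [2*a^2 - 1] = 4*a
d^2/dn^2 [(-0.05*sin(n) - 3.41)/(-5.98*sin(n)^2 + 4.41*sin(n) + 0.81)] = (-1.78802*sin(n)^5 - 489.090446*sin(n)^4 + 271.906414*sin(n)^3 + 599.448936*sin(n)^2 - 525.965832*sin(n) + 165.313548)/(213.847192*sin(n)^6 - 473.110092*sin(n)^5 + 262.001142*sin(n)^4 + 42.400827*sin(n)^3 - 35.488449*sin(n)^2 - 8.680203*sin(n) - 0.531441)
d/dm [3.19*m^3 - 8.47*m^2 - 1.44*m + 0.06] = 9.57*m^2 - 16.94*m - 1.44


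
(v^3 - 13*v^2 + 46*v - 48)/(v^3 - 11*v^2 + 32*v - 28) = (v^2 - 11*v + 24)/(v^2 - 9*v + 14)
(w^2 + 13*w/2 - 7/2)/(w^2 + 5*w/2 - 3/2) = (w + 7)/(w + 3)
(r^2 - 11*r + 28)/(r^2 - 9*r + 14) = (r - 4)/(r - 2)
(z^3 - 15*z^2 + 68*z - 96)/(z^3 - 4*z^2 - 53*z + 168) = (z - 4)/(z + 7)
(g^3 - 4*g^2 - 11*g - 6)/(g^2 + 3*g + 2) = (g^2 - 5*g - 6)/(g + 2)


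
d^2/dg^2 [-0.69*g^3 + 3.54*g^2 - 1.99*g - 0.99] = 7.08 - 4.14*g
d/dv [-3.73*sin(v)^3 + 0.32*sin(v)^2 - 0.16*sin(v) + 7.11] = (-11.19*sin(v)^2 + 0.64*sin(v) - 0.16)*cos(v)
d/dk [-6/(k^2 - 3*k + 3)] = 6*(2*k - 3)/(k^2 - 3*k + 3)^2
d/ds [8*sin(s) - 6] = 8*cos(s)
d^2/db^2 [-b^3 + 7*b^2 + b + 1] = 14 - 6*b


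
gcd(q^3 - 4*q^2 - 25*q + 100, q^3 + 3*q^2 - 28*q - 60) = q - 5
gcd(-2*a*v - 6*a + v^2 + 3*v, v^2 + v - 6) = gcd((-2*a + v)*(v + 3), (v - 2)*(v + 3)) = v + 3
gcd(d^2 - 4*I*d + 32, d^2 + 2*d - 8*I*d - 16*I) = d - 8*I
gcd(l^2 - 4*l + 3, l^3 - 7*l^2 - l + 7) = l - 1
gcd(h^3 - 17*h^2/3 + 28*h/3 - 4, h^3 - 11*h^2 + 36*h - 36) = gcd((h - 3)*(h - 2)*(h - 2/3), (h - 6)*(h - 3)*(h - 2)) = h^2 - 5*h + 6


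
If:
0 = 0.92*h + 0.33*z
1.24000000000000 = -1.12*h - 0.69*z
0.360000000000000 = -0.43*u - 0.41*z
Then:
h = 1.54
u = 3.26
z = -4.30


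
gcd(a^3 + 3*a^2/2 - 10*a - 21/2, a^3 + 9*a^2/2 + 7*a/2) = a^2 + 9*a/2 + 7/2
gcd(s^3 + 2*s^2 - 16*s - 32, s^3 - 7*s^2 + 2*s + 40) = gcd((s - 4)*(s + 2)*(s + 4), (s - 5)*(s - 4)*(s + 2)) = s^2 - 2*s - 8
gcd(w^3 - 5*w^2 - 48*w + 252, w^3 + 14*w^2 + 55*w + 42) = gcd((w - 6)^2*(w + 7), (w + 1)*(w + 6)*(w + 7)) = w + 7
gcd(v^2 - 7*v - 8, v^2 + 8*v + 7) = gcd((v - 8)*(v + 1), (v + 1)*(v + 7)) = v + 1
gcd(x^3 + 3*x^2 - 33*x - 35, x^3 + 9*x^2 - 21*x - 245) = x^2 + 2*x - 35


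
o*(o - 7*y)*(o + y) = o^3 - 6*o^2*y - 7*o*y^2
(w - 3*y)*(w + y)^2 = w^3 - w^2*y - 5*w*y^2 - 3*y^3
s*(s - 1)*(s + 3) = s^3 + 2*s^2 - 3*s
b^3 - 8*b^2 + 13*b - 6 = (b - 6)*(b - 1)^2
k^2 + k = k*(k + 1)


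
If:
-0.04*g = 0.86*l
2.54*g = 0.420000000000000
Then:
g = 0.17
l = -0.01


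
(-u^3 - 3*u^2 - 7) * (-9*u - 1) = 9*u^4 + 28*u^3 + 3*u^2 + 63*u + 7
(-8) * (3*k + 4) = -24*k - 32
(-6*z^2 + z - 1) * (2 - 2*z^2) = 12*z^4 - 2*z^3 - 10*z^2 + 2*z - 2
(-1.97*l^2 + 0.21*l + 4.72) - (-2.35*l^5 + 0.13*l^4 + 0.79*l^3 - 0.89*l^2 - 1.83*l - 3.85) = 2.35*l^5 - 0.13*l^4 - 0.79*l^3 - 1.08*l^2 + 2.04*l + 8.57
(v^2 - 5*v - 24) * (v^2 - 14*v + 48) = v^4 - 19*v^3 + 94*v^2 + 96*v - 1152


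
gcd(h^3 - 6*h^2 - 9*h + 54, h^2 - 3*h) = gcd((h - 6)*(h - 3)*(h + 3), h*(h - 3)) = h - 3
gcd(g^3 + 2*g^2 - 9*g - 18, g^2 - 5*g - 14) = g + 2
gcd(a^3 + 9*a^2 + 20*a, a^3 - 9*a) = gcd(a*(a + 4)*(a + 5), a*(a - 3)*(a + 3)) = a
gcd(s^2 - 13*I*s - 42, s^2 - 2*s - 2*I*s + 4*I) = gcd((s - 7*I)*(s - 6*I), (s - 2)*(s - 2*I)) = 1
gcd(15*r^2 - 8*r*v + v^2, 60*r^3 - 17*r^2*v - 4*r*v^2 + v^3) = 15*r^2 - 8*r*v + v^2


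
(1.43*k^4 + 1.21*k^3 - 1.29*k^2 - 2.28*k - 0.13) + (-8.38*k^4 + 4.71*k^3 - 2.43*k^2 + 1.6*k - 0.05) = -6.95*k^4 + 5.92*k^3 - 3.72*k^2 - 0.68*k - 0.18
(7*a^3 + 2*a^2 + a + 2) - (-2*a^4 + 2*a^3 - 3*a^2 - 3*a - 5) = 2*a^4 + 5*a^3 + 5*a^2 + 4*a + 7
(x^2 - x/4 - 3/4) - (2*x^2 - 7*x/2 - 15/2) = -x^2 + 13*x/4 + 27/4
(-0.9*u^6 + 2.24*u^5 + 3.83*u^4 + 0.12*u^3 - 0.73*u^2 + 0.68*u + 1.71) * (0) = 0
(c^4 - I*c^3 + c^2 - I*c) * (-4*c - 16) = -4*c^5 - 16*c^4 + 4*I*c^4 - 4*c^3 + 16*I*c^3 - 16*c^2 + 4*I*c^2 + 16*I*c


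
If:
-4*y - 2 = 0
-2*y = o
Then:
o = 1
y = -1/2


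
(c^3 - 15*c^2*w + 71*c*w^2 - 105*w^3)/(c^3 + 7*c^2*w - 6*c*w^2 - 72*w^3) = (c^2 - 12*c*w + 35*w^2)/(c^2 + 10*c*w + 24*w^2)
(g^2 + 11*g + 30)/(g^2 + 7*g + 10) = (g + 6)/(g + 2)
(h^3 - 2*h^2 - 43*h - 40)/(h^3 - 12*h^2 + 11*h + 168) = (h^2 + 6*h + 5)/(h^2 - 4*h - 21)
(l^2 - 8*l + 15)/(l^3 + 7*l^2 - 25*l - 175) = (l - 3)/(l^2 + 12*l + 35)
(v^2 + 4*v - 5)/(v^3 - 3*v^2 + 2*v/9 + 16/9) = 9*(v + 5)/(9*v^2 - 18*v - 16)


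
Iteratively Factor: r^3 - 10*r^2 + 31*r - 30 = (r - 3)*(r^2 - 7*r + 10) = (r - 5)*(r - 3)*(r - 2)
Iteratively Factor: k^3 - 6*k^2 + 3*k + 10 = (k - 5)*(k^2 - k - 2) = (k - 5)*(k + 1)*(k - 2)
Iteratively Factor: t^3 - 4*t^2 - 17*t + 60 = (t - 3)*(t^2 - t - 20) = (t - 5)*(t - 3)*(t + 4)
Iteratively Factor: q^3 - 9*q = (q + 3)*(q^2 - 3*q) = (q - 3)*(q + 3)*(q)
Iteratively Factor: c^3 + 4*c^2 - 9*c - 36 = (c - 3)*(c^2 + 7*c + 12) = (c - 3)*(c + 3)*(c + 4)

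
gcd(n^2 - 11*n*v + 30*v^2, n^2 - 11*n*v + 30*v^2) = n^2 - 11*n*v + 30*v^2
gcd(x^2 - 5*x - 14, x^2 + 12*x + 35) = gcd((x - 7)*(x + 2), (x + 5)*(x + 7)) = 1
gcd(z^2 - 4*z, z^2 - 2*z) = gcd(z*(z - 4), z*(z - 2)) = z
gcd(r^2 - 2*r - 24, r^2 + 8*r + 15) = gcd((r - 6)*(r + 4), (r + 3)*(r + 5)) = 1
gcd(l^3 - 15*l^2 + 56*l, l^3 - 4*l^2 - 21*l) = l^2 - 7*l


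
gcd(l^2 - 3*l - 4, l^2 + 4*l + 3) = l + 1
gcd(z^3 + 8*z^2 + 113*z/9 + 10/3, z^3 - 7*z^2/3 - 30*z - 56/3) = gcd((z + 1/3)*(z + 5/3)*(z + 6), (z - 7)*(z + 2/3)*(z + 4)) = 1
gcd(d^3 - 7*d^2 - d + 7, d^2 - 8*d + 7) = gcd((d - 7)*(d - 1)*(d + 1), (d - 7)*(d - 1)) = d^2 - 8*d + 7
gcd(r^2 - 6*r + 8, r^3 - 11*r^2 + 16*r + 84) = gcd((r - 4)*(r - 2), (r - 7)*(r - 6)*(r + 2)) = 1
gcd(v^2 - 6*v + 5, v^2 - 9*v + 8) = v - 1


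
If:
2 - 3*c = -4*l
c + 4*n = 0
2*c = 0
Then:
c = 0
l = -1/2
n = 0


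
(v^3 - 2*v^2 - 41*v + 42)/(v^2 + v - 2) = (v^2 - v - 42)/(v + 2)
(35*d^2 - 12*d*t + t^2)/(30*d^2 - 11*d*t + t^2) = (-7*d + t)/(-6*d + t)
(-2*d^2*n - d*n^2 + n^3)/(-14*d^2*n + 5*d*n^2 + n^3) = (d + n)/(7*d + n)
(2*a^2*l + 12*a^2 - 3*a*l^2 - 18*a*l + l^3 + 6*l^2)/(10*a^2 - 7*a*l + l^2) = (a*l + 6*a - l^2 - 6*l)/(5*a - l)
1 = 1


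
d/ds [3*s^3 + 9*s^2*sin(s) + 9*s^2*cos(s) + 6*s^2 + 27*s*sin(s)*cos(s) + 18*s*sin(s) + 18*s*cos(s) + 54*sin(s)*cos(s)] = 9*sqrt(2)*s^2*cos(s + pi/4) + 9*s^2 + 36*s*cos(s) + 27*s*cos(2*s) + 12*s + 27*sin(2*s)/2 + 18*sqrt(2)*sin(s + pi/4) + 54*cos(2*s)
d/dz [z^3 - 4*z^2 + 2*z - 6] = 3*z^2 - 8*z + 2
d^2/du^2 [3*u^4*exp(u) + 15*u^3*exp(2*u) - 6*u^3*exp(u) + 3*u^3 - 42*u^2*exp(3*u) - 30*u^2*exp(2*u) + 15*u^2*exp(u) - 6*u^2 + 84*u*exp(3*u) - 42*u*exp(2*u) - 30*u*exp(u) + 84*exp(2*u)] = 3*u^4*exp(u) + 60*u^3*exp(2*u) + 18*u^3*exp(u) - 378*u^2*exp(3*u) + 60*u^2*exp(2*u) + 15*u^2*exp(u) + 252*u*exp(3*u) - 318*u*exp(2*u) - 6*u*exp(u) + 18*u + 420*exp(3*u) + 108*exp(2*u) - 30*exp(u) - 12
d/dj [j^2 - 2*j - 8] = 2*j - 2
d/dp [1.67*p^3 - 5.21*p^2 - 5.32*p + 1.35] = 5.01*p^2 - 10.42*p - 5.32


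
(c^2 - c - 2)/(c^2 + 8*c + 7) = (c - 2)/(c + 7)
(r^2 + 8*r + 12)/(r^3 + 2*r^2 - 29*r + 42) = (r^2 + 8*r + 12)/(r^3 + 2*r^2 - 29*r + 42)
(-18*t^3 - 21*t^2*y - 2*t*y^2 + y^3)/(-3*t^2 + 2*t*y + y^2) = (-6*t^2 - 5*t*y + y^2)/(-t + y)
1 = 1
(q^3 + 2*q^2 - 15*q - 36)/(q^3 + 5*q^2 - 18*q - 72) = (q + 3)/(q + 6)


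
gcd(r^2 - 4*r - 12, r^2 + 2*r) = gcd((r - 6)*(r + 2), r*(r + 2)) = r + 2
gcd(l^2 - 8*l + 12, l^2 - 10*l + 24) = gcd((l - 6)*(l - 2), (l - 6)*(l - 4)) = l - 6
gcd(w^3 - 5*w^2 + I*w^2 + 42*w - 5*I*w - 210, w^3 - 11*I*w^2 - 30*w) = w - 6*I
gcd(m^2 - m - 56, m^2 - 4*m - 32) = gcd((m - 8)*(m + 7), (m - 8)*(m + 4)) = m - 8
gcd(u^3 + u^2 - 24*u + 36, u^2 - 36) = u + 6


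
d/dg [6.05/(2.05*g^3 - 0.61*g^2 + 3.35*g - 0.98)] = (-37.2075*g^2 + 7.381*g - 20.2675)/(2.05*g^3 - 0.61*g^2 + 3.35*g - 0.98)^2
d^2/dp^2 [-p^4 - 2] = -12*p^2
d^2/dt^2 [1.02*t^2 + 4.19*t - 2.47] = 2.04000000000000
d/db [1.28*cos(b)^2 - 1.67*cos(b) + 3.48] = (1.67 - 2.56*cos(b))*sin(b)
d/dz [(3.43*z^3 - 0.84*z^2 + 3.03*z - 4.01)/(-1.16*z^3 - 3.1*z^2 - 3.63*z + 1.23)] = (-1.77635683940025e-15*z^5 - 11.6074*z^4 - 17.8722*z^3 + 11.1441*z^2 - 26.9284*z - 10.8294)/(1.3456*z^6 + 7.192*z^5 + 18.0316*z^4 + 19.6524*z^3 + 5.5509*z^2 - 8.9298*z + 1.5129)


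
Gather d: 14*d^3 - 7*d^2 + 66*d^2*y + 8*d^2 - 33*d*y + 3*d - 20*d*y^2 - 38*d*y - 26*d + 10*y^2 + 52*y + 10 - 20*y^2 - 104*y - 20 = 14*d^3 + d^2*(66*y + 1) + d*(-20*y^2 - 71*y - 23) - 10*y^2 - 52*y - 10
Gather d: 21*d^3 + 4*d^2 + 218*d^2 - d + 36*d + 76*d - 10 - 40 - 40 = 21*d^3 + 222*d^2 + 111*d - 90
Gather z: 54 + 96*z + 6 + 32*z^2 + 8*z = 32*z^2 + 104*z + 60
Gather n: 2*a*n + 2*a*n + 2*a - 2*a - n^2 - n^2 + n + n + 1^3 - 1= -2*n^2 + n*(4*a + 2)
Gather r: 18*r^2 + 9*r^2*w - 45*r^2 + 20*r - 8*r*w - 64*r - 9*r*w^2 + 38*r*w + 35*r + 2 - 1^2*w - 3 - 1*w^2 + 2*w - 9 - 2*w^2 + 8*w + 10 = r^2*(9*w - 27) + r*(-9*w^2 + 30*w - 9) - 3*w^2 + 9*w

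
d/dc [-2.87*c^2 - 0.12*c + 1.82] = -5.74*c - 0.12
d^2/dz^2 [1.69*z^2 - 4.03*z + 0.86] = 3.38000000000000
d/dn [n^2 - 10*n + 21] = 2*n - 10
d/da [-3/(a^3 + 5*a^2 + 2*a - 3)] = 3*(3*a^2 + 10*a + 2)/(a^3 + 5*a^2 + 2*a - 3)^2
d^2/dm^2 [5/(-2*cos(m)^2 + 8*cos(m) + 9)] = 20*(-4*sin(m)^4 + 36*sin(m)^2 + 3*cos(m) + 3*cos(3*m) + 9)/(2*sin(m)^2 + 8*cos(m) + 7)^3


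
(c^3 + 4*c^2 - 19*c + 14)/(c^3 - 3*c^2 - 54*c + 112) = (c - 1)/(c - 8)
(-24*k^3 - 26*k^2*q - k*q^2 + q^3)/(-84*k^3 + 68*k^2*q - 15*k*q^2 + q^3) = (4*k^2 + 5*k*q + q^2)/(14*k^2 - 9*k*q + q^2)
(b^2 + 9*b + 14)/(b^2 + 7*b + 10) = (b + 7)/(b + 5)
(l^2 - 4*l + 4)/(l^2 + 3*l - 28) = (l^2 - 4*l + 4)/(l^2 + 3*l - 28)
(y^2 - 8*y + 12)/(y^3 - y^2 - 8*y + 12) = (y - 6)/(y^2 + y - 6)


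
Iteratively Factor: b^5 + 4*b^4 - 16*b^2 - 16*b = (b - 2)*(b^4 + 6*b^3 + 12*b^2 + 8*b) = (b - 2)*(b + 2)*(b^3 + 4*b^2 + 4*b) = (b - 2)*(b + 2)^2*(b^2 + 2*b) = b*(b - 2)*(b + 2)^2*(b + 2)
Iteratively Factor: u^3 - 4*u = (u)*(u^2 - 4) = u*(u - 2)*(u + 2)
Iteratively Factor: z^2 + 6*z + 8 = (z + 4)*(z + 2)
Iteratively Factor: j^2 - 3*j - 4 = (j - 4)*(j + 1)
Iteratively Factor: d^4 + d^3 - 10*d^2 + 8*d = (d - 1)*(d^3 + 2*d^2 - 8*d) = (d - 2)*(d - 1)*(d^2 + 4*d) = d*(d - 2)*(d - 1)*(d + 4)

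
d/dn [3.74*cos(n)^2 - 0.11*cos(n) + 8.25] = (0.11 - 7.48*cos(n))*sin(n)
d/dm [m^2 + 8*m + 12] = 2*m + 8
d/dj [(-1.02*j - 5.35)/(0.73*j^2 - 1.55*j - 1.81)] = (0.7446*j^2 + 7.811*j - 6.4463)/(0.5329*j^4 - 2.263*j^3 - 0.2401*j^2 + 5.611*j + 3.2761)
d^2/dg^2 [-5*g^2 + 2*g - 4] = -10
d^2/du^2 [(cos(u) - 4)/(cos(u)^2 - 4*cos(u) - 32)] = (9*sin(u)^4*cos(u) - 12*sin(u)^4 + 704*sin(u)^2 + 1426*cos(u) + 123*cos(3*u)/2 - cos(5*u)/2 - 52)/(sin(u)^2 + 4*cos(u) + 31)^3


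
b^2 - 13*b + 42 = (b - 7)*(b - 6)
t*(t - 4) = t^2 - 4*t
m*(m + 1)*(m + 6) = m^3 + 7*m^2 + 6*m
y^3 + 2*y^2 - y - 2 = (y - 1)*(y + 1)*(y + 2)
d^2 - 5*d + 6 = (d - 3)*(d - 2)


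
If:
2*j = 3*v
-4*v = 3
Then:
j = -9/8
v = -3/4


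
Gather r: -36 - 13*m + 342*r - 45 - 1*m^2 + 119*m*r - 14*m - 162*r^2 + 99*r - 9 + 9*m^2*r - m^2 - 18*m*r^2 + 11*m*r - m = -2*m^2 - 28*m + r^2*(-18*m - 162) + r*(9*m^2 + 130*m + 441) - 90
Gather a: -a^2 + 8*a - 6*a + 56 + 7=-a^2 + 2*a + 63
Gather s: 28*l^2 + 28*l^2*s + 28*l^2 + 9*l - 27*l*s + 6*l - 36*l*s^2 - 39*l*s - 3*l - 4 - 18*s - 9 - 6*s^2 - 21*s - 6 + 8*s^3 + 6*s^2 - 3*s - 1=56*l^2 - 36*l*s^2 + 12*l + 8*s^3 + s*(28*l^2 - 66*l - 42) - 20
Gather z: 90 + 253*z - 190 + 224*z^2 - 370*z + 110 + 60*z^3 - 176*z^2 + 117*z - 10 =60*z^3 + 48*z^2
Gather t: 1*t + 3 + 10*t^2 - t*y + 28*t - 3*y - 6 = 10*t^2 + t*(29 - y) - 3*y - 3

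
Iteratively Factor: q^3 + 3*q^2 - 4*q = (q + 4)*(q^2 - q) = q*(q + 4)*(q - 1)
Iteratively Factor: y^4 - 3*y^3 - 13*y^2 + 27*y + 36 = (y - 3)*(y^3 - 13*y - 12) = (y - 4)*(y - 3)*(y^2 + 4*y + 3) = (y - 4)*(y - 3)*(y + 1)*(y + 3)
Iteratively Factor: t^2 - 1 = (t - 1)*(t + 1)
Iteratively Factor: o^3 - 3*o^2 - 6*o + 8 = (o + 2)*(o^2 - 5*o + 4) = (o - 1)*(o + 2)*(o - 4)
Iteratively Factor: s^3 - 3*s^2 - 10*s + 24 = (s - 4)*(s^2 + s - 6) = (s - 4)*(s + 3)*(s - 2)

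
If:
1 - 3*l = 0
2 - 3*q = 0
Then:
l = 1/3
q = 2/3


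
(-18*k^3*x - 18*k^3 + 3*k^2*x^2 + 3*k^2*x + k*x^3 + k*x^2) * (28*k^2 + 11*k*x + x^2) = -504*k^5*x - 504*k^5 - 114*k^4*x^2 - 114*k^4*x + 43*k^3*x^3 + 43*k^3*x^2 + 14*k^2*x^4 + 14*k^2*x^3 + k*x^5 + k*x^4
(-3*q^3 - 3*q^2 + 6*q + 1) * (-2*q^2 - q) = 6*q^5 + 9*q^4 - 9*q^3 - 8*q^2 - q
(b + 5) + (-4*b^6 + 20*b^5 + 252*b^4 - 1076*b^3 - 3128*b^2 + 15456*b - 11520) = -4*b^6 + 20*b^5 + 252*b^4 - 1076*b^3 - 3128*b^2 + 15457*b - 11515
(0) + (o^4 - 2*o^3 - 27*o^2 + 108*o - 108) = o^4 - 2*o^3 - 27*o^2 + 108*o - 108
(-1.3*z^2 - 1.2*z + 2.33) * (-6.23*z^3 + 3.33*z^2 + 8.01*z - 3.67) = 8.099*z^5 + 3.147*z^4 - 28.9249*z^3 + 2.9179*z^2 + 23.0673*z - 8.5511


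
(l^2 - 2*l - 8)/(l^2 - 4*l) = (l + 2)/l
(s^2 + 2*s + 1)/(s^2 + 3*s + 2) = (s + 1)/(s + 2)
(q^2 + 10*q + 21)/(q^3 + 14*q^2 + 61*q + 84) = 1/(q + 4)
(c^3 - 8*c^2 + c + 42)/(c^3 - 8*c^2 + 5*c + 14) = (c^2 - c - 6)/(c^2 - c - 2)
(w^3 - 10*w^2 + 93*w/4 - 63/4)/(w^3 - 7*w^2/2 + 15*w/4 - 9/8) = 2*(w - 7)/(2*w - 1)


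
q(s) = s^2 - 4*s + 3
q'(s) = 2*s - 4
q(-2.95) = 23.50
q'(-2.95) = -9.90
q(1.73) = -0.93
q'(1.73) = -0.54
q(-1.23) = 9.43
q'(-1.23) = -6.46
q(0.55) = 1.10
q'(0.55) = -2.90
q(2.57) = -0.68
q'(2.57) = 1.14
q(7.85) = 33.22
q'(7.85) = 11.70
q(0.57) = 1.04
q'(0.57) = -2.86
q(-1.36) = 10.29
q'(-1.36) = -6.72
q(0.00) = 3.00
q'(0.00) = -4.00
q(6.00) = 15.00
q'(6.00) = 8.00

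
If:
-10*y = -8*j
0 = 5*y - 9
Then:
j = 9/4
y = 9/5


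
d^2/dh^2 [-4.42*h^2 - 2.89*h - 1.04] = -8.84000000000000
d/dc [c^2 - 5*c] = 2*c - 5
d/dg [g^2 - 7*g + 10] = 2*g - 7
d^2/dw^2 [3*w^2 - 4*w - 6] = 6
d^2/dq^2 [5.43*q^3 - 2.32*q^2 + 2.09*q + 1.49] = 32.58*q - 4.64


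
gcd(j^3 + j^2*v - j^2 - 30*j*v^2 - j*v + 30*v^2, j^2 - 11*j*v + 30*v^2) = -j + 5*v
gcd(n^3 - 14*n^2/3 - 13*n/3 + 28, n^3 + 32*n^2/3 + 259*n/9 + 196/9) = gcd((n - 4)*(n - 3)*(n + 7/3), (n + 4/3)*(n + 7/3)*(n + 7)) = n + 7/3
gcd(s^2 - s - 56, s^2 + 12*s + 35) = s + 7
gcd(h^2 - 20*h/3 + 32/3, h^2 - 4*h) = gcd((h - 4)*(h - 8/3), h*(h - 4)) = h - 4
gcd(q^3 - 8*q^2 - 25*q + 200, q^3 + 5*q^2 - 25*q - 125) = q^2 - 25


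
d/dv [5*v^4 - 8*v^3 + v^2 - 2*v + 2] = 20*v^3 - 24*v^2 + 2*v - 2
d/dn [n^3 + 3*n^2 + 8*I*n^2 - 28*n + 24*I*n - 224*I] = 3*n^2 + n*(6 + 16*I) - 28 + 24*I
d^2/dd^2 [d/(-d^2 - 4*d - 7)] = 2*(-4*d*(d + 2)^2 + (3*d + 4)*(d^2 + 4*d + 7))/(d^2 + 4*d + 7)^3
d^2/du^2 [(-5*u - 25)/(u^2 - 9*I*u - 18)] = 10*((u + 5)*(2*u - 9*I)^2 + (3*u + 5 - 9*I)*(-u^2 + 9*I*u + 18))/(-u^2 + 9*I*u + 18)^3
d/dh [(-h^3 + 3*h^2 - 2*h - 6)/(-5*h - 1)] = 2*(5*h^3 - 6*h^2 - 3*h - 14)/(25*h^2 + 10*h + 1)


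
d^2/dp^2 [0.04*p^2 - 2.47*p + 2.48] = 0.0800000000000000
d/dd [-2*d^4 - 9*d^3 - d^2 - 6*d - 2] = -8*d^3 - 27*d^2 - 2*d - 6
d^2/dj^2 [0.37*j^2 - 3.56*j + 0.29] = 0.740000000000000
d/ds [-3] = 0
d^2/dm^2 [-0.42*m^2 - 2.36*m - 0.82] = -0.840000000000000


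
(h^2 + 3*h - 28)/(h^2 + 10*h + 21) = (h - 4)/(h + 3)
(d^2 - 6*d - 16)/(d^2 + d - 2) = (d - 8)/(d - 1)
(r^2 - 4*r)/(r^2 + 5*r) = (r - 4)/(r + 5)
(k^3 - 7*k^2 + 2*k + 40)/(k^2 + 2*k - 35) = (k^2 - 2*k - 8)/(k + 7)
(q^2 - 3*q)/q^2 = (q - 3)/q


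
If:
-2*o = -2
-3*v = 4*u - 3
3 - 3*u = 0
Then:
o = 1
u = 1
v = -1/3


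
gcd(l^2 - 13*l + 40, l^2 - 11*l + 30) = l - 5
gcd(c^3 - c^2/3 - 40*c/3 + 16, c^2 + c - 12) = c^2 + c - 12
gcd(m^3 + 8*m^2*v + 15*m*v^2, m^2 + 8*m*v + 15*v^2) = m^2 + 8*m*v + 15*v^2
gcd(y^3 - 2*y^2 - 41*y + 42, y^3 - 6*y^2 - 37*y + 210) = y^2 - y - 42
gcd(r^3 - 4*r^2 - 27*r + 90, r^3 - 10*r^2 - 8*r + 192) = r - 6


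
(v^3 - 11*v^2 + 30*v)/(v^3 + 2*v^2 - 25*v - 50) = v*(v - 6)/(v^2 + 7*v + 10)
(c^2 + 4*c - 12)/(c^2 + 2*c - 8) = (c + 6)/(c + 4)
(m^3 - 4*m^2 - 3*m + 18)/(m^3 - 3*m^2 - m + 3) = (m^2 - m - 6)/(m^2 - 1)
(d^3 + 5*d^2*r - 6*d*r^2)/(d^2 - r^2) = d*(d + 6*r)/(d + r)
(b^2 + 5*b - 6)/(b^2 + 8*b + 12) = (b - 1)/(b + 2)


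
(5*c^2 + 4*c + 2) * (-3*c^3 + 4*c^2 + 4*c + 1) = -15*c^5 + 8*c^4 + 30*c^3 + 29*c^2 + 12*c + 2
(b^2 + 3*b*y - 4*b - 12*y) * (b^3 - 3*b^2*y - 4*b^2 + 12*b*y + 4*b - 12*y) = b^5 - 8*b^4 - 9*b^3*y^2 + 20*b^3 + 72*b^2*y^2 - 16*b^2 - 180*b*y^2 + 144*y^2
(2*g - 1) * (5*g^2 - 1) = 10*g^3 - 5*g^2 - 2*g + 1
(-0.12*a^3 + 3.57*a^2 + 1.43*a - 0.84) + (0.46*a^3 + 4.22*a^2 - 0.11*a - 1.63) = 0.34*a^3 + 7.79*a^2 + 1.32*a - 2.47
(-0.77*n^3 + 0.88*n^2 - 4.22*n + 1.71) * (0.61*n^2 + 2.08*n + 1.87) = -0.4697*n^5 - 1.0648*n^4 - 2.1837*n^3 - 6.0889*n^2 - 4.3346*n + 3.1977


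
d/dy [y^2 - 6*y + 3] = 2*y - 6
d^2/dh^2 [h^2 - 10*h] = 2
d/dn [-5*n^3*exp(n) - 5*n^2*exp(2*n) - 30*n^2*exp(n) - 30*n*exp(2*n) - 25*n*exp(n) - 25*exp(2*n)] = 5*(-n^3 - 2*n^2*exp(n) - 9*n^2 - 14*n*exp(n) - 17*n - 16*exp(n) - 5)*exp(n)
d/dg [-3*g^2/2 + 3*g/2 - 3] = 3/2 - 3*g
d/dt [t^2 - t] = 2*t - 1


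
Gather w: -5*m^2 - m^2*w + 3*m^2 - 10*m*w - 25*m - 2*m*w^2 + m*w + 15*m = -2*m^2 - 2*m*w^2 - 10*m + w*(-m^2 - 9*m)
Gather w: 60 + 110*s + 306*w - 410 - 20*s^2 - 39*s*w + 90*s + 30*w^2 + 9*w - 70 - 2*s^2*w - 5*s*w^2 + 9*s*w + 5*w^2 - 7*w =-20*s^2 + 200*s + w^2*(35 - 5*s) + w*(-2*s^2 - 30*s + 308) - 420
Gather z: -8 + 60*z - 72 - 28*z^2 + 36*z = -28*z^2 + 96*z - 80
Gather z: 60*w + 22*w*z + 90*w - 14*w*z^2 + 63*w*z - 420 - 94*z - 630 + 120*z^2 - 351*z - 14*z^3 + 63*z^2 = 150*w - 14*z^3 + z^2*(183 - 14*w) + z*(85*w - 445) - 1050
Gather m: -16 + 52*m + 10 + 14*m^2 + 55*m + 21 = 14*m^2 + 107*m + 15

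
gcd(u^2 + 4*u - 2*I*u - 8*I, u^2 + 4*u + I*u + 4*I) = u + 4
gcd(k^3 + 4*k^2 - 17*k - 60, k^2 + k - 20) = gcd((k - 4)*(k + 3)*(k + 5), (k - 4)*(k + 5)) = k^2 + k - 20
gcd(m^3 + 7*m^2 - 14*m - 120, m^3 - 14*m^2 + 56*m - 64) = m - 4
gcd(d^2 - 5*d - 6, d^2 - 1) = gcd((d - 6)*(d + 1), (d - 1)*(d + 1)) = d + 1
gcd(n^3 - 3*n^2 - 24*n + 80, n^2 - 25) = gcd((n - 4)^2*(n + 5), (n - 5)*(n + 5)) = n + 5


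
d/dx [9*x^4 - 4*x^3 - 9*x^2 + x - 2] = 36*x^3 - 12*x^2 - 18*x + 1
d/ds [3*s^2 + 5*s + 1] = 6*s + 5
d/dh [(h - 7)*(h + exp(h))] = h + (h - 7)*(exp(h) + 1) + exp(h)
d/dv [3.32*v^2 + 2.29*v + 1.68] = 6.64*v + 2.29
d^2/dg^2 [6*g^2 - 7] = 12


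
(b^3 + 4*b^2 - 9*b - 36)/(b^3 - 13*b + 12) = (b + 3)/(b - 1)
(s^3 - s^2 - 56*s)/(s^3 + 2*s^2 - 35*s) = (s - 8)/(s - 5)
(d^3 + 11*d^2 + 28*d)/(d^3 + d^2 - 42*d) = (d + 4)/(d - 6)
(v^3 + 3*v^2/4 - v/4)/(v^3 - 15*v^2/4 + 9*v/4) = (4*v^2 + 3*v - 1)/(4*v^2 - 15*v + 9)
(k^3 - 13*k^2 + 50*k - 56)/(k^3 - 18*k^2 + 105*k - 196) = (k - 2)/(k - 7)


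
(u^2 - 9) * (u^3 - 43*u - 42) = u^5 - 52*u^3 - 42*u^2 + 387*u + 378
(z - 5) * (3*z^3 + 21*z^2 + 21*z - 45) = 3*z^4 + 6*z^3 - 84*z^2 - 150*z + 225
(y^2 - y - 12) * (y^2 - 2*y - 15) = y^4 - 3*y^3 - 25*y^2 + 39*y + 180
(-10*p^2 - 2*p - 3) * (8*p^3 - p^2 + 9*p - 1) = -80*p^5 - 6*p^4 - 112*p^3 - 5*p^2 - 25*p + 3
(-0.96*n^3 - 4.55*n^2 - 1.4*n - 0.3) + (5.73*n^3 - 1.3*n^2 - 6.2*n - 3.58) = 4.77*n^3 - 5.85*n^2 - 7.6*n - 3.88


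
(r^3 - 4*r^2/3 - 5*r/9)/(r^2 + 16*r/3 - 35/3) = r*(3*r + 1)/(3*(r + 7))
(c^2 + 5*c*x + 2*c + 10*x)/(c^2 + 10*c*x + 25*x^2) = (c + 2)/(c + 5*x)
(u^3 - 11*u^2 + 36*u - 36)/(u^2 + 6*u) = (u^3 - 11*u^2 + 36*u - 36)/(u*(u + 6))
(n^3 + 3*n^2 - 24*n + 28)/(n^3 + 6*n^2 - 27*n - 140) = (n^2 - 4*n + 4)/(n^2 - n - 20)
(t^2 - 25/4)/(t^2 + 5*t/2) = (t - 5/2)/t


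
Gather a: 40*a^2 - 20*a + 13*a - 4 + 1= 40*a^2 - 7*a - 3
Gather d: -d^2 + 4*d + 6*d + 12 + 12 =-d^2 + 10*d + 24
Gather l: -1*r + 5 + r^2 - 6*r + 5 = r^2 - 7*r + 10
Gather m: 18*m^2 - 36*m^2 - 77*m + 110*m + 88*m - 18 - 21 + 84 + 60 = -18*m^2 + 121*m + 105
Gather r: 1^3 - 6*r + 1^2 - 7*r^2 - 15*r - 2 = -7*r^2 - 21*r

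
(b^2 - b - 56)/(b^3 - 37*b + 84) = (b - 8)/(b^2 - 7*b + 12)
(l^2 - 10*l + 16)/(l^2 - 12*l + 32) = (l - 2)/(l - 4)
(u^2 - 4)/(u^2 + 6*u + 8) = (u - 2)/(u + 4)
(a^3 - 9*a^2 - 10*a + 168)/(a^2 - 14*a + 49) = (a^2 - 2*a - 24)/(a - 7)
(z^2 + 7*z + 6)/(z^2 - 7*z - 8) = (z + 6)/(z - 8)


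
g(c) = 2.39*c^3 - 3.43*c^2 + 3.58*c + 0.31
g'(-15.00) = 1719.73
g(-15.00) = -8891.39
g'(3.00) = 47.53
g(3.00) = 44.71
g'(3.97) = 89.35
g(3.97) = 110.01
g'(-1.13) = 20.49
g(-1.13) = -11.56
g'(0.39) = 2.00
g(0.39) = 1.33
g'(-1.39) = 26.97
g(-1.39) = -17.71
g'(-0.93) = 16.16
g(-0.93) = -7.91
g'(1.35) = 7.39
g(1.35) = 4.77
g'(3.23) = 56.23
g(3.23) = 56.63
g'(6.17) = 234.21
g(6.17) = 453.20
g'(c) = 7.17*c^2 - 6.86*c + 3.58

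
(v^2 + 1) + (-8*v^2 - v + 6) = -7*v^2 - v + 7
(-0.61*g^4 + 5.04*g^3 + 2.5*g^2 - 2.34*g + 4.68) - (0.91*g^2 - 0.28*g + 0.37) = -0.61*g^4 + 5.04*g^3 + 1.59*g^2 - 2.06*g + 4.31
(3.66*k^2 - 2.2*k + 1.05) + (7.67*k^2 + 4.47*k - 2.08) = 11.33*k^2 + 2.27*k - 1.03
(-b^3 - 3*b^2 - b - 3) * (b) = -b^4 - 3*b^3 - b^2 - 3*b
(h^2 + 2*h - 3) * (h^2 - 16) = h^4 + 2*h^3 - 19*h^2 - 32*h + 48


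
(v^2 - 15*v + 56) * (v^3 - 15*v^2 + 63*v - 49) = v^5 - 30*v^4 + 344*v^3 - 1834*v^2 + 4263*v - 2744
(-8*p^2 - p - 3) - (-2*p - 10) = -8*p^2 + p + 7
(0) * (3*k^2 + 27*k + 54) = 0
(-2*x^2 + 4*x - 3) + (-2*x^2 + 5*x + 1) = -4*x^2 + 9*x - 2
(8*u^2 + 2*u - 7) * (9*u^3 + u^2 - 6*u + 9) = 72*u^5 + 26*u^4 - 109*u^3 + 53*u^2 + 60*u - 63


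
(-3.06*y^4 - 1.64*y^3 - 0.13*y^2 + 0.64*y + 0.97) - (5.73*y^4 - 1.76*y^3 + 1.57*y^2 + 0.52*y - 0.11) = -8.79*y^4 + 0.12*y^3 - 1.7*y^2 + 0.12*y + 1.08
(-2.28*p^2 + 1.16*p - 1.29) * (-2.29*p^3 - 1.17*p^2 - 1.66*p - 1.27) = 5.2212*p^5 + 0.0112000000000001*p^4 + 5.3817*p^3 + 2.4793*p^2 + 0.6682*p + 1.6383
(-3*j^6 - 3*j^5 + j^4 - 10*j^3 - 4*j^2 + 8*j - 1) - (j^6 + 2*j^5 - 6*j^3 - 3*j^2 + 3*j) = -4*j^6 - 5*j^5 + j^4 - 4*j^3 - j^2 + 5*j - 1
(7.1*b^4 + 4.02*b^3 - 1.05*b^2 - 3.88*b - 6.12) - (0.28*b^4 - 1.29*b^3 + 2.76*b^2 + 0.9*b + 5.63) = 6.82*b^4 + 5.31*b^3 - 3.81*b^2 - 4.78*b - 11.75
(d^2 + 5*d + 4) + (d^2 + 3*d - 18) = 2*d^2 + 8*d - 14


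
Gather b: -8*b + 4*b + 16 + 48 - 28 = 36 - 4*b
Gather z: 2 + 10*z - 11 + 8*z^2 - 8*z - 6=8*z^2 + 2*z - 15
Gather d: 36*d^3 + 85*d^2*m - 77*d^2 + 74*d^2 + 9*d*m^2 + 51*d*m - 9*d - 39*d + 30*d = 36*d^3 + d^2*(85*m - 3) + d*(9*m^2 + 51*m - 18)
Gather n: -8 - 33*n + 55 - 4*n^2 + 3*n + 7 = -4*n^2 - 30*n + 54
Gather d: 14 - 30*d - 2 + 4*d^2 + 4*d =4*d^2 - 26*d + 12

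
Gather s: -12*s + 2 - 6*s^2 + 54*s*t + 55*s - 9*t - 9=-6*s^2 + s*(54*t + 43) - 9*t - 7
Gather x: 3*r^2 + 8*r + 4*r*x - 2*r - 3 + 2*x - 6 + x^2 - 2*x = 3*r^2 + 4*r*x + 6*r + x^2 - 9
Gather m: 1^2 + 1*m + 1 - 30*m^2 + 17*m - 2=-30*m^2 + 18*m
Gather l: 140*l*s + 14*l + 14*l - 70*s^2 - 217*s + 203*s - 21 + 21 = l*(140*s + 28) - 70*s^2 - 14*s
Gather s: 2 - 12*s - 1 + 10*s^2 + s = 10*s^2 - 11*s + 1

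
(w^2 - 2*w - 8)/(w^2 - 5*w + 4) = (w + 2)/(w - 1)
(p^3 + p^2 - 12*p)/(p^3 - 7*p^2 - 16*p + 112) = p*(p - 3)/(p^2 - 11*p + 28)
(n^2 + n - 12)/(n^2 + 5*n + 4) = (n - 3)/(n + 1)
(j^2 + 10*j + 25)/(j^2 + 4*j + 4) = (j^2 + 10*j + 25)/(j^2 + 4*j + 4)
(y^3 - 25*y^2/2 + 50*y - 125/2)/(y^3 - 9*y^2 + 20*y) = (2*y^2 - 15*y + 25)/(2*y*(y - 4))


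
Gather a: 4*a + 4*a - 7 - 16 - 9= 8*a - 32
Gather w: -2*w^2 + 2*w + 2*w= -2*w^2 + 4*w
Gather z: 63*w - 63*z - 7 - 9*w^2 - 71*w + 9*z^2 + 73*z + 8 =-9*w^2 - 8*w + 9*z^2 + 10*z + 1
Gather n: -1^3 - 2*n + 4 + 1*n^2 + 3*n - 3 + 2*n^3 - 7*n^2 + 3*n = 2*n^3 - 6*n^2 + 4*n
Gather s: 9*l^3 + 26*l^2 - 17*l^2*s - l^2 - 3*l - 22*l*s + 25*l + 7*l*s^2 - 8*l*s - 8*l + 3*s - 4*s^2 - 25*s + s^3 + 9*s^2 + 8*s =9*l^3 + 25*l^2 + 14*l + s^3 + s^2*(7*l + 5) + s*(-17*l^2 - 30*l - 14)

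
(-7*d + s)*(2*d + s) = -14*d^2 - 5*d*s + s^2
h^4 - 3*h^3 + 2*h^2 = h^2*(h - 2)*(h - 1)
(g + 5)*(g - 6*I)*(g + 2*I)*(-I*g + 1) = -I*g^4 - 3*g^3 - 5*I*g^3 - 15*g^2 - 16*I*g^2 + 12*g - 80*I*g + 60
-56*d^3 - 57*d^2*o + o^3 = (-8*d + o)*(d + o)*(7*d + o)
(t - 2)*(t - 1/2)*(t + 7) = t^3 + 9*t^2/2 - 33*t/2 + 7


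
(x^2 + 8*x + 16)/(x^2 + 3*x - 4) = (x + 4)/(x - 1)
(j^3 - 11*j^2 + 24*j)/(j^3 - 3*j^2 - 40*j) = (j - 3)/(j + 5)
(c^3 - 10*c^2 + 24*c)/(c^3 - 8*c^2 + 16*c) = (c - 6)/(c - 4)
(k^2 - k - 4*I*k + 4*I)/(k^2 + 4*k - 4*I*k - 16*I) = (k - 1)/(k + 4)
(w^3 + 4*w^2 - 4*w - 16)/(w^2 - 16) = (w^2 - 4)/(w - 4)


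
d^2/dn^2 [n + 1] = 0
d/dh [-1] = 0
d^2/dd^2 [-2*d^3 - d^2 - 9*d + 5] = -12*d - 2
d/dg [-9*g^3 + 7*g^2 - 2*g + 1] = -27*g^2 + 14*g - 2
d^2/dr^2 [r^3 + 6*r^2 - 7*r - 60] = 6*r + 12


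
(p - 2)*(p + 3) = p^2 + p - 6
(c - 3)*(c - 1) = c^2 - 4*c + 3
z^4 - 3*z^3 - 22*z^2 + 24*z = z*(z - 6)*(z - 1)*(z + 4)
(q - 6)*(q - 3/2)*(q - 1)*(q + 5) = q^4 - 7*q^3/2 - 26*q^2 + 147*q/2 - 45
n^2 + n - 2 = (n - 1)*(n + 2)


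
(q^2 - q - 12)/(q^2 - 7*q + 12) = (q + 3)/(q - 3)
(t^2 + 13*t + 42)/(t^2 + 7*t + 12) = (t^2 + 13*t + 42)/(t^2 + 7*t + 12)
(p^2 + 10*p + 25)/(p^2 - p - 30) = (p + 5)/(p - 6)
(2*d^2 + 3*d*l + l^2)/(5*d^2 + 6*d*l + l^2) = (2*d + l)/(5*d + l)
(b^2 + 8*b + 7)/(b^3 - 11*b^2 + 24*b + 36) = (b + 7)/(b^2 - 12*b + 36)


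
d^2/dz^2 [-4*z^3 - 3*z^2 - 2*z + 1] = -24*z - 6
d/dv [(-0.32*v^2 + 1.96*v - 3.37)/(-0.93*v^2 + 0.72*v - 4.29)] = (1.5924*v^2 - 3.5226*v - 5.982)/(0.8649*v^4 - 1.3392*v^3 + 8.4978*v^2 - 6.1776*v + 18.4041)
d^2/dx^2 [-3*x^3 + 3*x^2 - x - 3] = 6 - 18*x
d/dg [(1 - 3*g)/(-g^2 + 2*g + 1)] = (-3*g^2 + 2*g - 5)/(g^4 - 4*g^3 + 2*g^2 + 4*g + 1)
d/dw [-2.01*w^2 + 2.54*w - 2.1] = 2.54 - 4.02*w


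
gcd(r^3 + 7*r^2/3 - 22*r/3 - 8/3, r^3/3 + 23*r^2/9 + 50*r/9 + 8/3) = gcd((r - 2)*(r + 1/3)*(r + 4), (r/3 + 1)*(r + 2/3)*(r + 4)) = r + 4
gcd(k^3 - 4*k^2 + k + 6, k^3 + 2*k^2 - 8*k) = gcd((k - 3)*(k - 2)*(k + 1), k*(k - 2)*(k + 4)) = k - 2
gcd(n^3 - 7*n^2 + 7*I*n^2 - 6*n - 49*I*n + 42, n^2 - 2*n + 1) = 1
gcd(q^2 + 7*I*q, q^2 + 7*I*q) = q^2 + 7*I*q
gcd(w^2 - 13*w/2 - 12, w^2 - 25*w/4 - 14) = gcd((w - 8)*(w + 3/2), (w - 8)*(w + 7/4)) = w - 8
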